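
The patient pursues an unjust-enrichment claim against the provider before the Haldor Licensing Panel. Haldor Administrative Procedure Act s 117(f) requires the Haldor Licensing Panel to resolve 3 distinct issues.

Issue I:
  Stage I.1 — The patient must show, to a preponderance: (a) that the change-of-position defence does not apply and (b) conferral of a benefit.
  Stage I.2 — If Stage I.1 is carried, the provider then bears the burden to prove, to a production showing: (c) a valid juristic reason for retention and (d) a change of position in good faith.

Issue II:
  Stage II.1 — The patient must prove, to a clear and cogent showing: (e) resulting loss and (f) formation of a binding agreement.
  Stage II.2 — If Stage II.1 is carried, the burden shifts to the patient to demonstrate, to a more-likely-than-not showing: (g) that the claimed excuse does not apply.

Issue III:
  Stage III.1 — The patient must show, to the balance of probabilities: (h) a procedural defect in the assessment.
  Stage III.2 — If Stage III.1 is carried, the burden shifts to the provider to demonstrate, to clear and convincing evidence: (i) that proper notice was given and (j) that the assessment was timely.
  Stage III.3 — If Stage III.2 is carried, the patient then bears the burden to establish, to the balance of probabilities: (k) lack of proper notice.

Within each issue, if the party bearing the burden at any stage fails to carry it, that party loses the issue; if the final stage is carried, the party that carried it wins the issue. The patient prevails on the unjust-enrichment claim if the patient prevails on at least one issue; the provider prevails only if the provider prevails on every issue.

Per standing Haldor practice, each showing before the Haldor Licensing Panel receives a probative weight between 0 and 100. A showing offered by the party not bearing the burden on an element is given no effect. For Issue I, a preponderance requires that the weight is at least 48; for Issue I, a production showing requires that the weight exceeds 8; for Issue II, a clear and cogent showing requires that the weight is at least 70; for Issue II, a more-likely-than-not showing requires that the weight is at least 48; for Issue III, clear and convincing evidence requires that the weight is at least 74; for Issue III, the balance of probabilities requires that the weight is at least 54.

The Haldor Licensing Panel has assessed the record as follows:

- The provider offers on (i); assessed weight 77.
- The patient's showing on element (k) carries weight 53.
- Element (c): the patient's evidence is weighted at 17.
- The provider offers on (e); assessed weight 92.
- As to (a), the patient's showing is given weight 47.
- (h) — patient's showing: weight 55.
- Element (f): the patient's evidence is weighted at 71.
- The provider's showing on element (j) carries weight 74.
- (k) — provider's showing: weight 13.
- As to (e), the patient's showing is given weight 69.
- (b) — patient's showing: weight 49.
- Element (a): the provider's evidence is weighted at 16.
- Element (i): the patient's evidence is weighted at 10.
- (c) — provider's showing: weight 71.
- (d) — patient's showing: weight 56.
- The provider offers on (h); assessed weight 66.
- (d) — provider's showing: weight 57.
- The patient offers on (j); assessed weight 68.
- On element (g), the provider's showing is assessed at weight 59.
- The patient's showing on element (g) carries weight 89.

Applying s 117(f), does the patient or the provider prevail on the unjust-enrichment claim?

— Issue I —
Stage I.1 — burden on patient; standard: a preponderance (weight is at least 48).
    (a): 47 (provider's 16 disregarded) < 48 [not met]
    (b): 49 ≥ 48 [met]
  Not every element is met, so the patient fails to carry Stage I.1.
The analysis ends at Stage I.1; the provider prevails on this issue.
— Issue II —
Stage II.1 (patient, a clear and cogent showing, weight is at least 70): (e) 69 (provider's 92 disregarded) < 70 — fails; (f) 71 ≥ 70 — meets.
  Stage II.1 not carried; the patient fails its burden.
The analysis ends at Stage II.1; the provider prevails on this issue.
— Issue III —
Stage III.1 (patient, the balance of probabilities, weight is at least 54): (h) 55 (provider's 66 disregarded) ≥ 54 — meets.
  All elements met. The burden passes to the provider.
Stage III.2 (provider, clear and convincing evidence, weight is at least 74): (i) 77 (patient's 10 disregarded) ≥ 74 — meets; (j) 74 (patient's 68 disregarded) ≥ 74 — meets.
  The provider carries Stage III.2; the patient now bears the burden.
Stage III.3 (patient, the balance of probabilities, weight is at least 54): (k) 53 (provider's 13 disregarded) < 54 — fails.
  The patient does not carry Stage III.3.
The analysis ends at Stage III.3; the provider prevails on this issue.
Per-issue: Issue I → provider; Issue II → provider; Issue III → provider. The patient must prevail on at least one issue; overall, the provider prevails.

provider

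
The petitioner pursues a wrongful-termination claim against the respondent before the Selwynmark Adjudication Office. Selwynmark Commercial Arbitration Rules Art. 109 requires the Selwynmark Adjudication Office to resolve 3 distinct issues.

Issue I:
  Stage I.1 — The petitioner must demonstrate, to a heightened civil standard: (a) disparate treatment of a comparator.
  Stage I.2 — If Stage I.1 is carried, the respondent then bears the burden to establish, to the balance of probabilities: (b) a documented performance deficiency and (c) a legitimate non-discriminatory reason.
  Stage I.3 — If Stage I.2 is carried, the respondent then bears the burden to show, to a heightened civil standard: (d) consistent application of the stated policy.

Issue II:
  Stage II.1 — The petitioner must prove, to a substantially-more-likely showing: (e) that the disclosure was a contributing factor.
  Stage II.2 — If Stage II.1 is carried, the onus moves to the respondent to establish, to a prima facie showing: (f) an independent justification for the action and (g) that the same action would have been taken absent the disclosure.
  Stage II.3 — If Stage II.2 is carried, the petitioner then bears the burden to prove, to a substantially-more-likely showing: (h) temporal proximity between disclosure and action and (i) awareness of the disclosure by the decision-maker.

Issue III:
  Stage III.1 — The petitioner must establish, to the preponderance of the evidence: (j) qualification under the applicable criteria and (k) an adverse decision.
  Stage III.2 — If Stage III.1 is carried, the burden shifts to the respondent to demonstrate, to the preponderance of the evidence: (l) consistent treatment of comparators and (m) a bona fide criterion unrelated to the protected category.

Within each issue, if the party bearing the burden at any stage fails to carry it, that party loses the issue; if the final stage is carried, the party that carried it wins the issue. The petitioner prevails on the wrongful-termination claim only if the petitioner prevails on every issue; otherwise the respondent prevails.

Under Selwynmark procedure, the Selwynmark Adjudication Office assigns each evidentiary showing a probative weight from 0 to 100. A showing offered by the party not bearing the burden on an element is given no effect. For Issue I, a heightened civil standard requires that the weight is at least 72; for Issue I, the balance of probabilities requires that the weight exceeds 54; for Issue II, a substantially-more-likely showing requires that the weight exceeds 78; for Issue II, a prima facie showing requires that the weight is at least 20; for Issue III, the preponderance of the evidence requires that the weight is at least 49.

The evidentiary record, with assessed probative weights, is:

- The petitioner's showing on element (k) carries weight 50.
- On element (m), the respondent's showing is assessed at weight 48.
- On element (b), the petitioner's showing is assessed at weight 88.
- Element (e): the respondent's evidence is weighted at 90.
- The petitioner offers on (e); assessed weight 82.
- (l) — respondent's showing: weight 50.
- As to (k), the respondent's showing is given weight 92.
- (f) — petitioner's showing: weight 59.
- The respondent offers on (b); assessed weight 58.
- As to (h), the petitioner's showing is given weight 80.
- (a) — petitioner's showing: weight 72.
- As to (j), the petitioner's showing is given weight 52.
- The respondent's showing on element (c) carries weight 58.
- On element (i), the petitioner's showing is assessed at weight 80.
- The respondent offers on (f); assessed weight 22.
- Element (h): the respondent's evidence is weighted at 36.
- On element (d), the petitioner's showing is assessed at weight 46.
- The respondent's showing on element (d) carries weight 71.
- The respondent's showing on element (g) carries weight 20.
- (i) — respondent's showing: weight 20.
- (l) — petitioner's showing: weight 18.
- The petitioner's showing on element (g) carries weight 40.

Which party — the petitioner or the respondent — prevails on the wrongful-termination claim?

— Issue I —
At Stage I.1 the petitioner must meet a heightened civil standard (weight is at least 72): on (a) the weight is 72, which does reach 72, so (a) meets the standard.
  Stage I.1 carried; the burden shifts to the respondent.
At Stage I.2 the respondent must meet the balance of probabilities (weight exceeds 54): on (b) the weight is 58 (the petitioner's 88 is given no effect), > 54, so (b) meets the standard; on (c) the weight is 58, which does exceed 54, so (c) meets the standard.
  Stage I.2 carried; the burden remains with the respondent.
At Stage I.3 the respondent must meet a heightened civil standard (weight is at least 72): on (d) the weight is 71 (the petitioner's 46 is given no effect), < 72, so (d) does not meet the standard.
  Not every element is met, so the respondent fails to carry Stage I.3.
The analysis ends at Stage I.3; the petitioner prevails on this issue.
— Issue II —
Stage II.1 — burden on petitioner; standard: a substantially-more-likely showing (weight exceeds 78).
    (e): 82 (respondent's 90 disregarded) > 78 [met]
  The petitioner carries Stage II.1; the respondent now bears the burden.
Stage II.2 — burden on respondent; standard: a prima facie showing (weight is at least 20).
    (f): 22 (petitioner's 59 disregarded) ≥ 20 [met]
    (g): 20 (petitioner's 40 disregarded) ≥ 20 [met]
  Stage II.2 is satisfied; the onus moves to the petitioner.
Stage II.3 — burden on petitioner; standard: a substantially-more-likely showing (weight exceeds 78).
    (h): 80 (respondent's 36 disregarded) > 78 [met]
    (i): 80 (respondent's 20 disregarded) > 78 [met]
  Stage II.3 carried; the final stage is satisfied.
With every stage satisfied, the petitioner prevails on this issue.
— Issue III —
Stage III.1 (petitioner, the preponderance of the evidence, weight is at least 49): (j) 52 ≥ 49 — meets; (k) 50 (respondent's 92 disregarded) ≥ 49 — meets.
  The petitioner carries Stage III.1; the respondent now bears the burden.
Stage III.2 (respondent, the preponderance of the evidence, weight is at least 49): (l) 50 (petitioner's 18 disregarded) ≥ 49 — meets; (m) 48 < 49 — fails.
  Not every element is met, so the respondent fails to carry Stage III.2.
The petitioner prevails on this issue.
Per-issue: Issue I → petitioner; Issue II → petitioner; Issue III → petitioner. The petitioner must prevail on every issue; overall, the petitioner prevails.

petitioner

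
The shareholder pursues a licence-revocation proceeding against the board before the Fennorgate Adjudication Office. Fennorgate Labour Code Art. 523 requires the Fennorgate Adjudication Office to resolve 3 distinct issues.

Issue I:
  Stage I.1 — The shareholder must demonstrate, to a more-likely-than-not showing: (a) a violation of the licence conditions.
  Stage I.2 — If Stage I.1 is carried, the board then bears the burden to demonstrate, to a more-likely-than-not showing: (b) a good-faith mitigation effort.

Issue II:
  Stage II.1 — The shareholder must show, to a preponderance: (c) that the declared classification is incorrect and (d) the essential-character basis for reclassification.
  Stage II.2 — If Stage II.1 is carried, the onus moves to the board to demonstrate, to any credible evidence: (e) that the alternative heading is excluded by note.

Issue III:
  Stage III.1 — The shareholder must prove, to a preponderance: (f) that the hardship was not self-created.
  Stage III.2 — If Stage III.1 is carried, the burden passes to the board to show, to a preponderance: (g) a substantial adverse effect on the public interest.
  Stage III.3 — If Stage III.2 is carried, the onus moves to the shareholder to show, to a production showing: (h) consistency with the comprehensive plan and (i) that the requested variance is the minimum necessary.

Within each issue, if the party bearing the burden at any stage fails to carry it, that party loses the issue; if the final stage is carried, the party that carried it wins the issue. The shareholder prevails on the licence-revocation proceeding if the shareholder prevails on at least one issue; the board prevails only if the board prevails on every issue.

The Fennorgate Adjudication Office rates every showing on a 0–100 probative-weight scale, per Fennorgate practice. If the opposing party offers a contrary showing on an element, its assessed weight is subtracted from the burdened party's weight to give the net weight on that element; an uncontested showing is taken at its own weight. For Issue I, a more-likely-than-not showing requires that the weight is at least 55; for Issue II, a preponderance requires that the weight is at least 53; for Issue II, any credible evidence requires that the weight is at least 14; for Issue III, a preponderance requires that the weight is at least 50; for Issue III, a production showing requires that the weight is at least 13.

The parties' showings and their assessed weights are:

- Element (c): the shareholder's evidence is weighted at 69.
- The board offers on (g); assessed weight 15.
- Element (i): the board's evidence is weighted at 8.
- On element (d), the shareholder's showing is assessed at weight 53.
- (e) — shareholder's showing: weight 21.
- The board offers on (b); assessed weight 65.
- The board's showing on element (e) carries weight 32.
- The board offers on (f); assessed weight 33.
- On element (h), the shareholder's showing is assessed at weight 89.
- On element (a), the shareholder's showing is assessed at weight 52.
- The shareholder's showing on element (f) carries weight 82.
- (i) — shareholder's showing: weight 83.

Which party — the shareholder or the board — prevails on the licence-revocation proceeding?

— Issue I —
Stage I.1 — burden on shareholder; standard: a more-likely-than-not showing (weight is at least 55).
    (a): 52 < 55 [not met]
  Stage I.1 not carried; the shareholder fails its burden.
The analysis ends at Stage I.1; the board prevails on this issue.
— Issue II —
At Stage II.1 the shareholder must meet a preponderance (weight is at least 53): on (c) the weight is 69, which does reach 53, so (c) meets the standard; on (d) the weight is 53, ≥ 53, so (d) meets the standard.
  All elements met. The burden passes to the board.
At Stage II.2 the board must meet any credible evidence (weight is at least 14): on (e) the weight is 32 less the opposing 21 gives net 11, which does not reach 14, so (e) does not meet the standard.
  The board does not carry Stage II.2.
The shareholder prevails on this issue.
— Issue III —
At Stage III.1 the shareholder must meet a preponderance (weight is at least 50): on (f) the weight is 82 less the opposing 33 gives net 49, which does not reach 50, so (f) does not meet the standard.
  Not every element is met, so the shareholder fails to carry Stage III.1.
So the board prevails on this issue.
Per-issue: Issue I → board; Issue II → shareholder; Issue III → board. The shareholder must prevail on at least one issue; overall, the shareholder prevails.

shareholder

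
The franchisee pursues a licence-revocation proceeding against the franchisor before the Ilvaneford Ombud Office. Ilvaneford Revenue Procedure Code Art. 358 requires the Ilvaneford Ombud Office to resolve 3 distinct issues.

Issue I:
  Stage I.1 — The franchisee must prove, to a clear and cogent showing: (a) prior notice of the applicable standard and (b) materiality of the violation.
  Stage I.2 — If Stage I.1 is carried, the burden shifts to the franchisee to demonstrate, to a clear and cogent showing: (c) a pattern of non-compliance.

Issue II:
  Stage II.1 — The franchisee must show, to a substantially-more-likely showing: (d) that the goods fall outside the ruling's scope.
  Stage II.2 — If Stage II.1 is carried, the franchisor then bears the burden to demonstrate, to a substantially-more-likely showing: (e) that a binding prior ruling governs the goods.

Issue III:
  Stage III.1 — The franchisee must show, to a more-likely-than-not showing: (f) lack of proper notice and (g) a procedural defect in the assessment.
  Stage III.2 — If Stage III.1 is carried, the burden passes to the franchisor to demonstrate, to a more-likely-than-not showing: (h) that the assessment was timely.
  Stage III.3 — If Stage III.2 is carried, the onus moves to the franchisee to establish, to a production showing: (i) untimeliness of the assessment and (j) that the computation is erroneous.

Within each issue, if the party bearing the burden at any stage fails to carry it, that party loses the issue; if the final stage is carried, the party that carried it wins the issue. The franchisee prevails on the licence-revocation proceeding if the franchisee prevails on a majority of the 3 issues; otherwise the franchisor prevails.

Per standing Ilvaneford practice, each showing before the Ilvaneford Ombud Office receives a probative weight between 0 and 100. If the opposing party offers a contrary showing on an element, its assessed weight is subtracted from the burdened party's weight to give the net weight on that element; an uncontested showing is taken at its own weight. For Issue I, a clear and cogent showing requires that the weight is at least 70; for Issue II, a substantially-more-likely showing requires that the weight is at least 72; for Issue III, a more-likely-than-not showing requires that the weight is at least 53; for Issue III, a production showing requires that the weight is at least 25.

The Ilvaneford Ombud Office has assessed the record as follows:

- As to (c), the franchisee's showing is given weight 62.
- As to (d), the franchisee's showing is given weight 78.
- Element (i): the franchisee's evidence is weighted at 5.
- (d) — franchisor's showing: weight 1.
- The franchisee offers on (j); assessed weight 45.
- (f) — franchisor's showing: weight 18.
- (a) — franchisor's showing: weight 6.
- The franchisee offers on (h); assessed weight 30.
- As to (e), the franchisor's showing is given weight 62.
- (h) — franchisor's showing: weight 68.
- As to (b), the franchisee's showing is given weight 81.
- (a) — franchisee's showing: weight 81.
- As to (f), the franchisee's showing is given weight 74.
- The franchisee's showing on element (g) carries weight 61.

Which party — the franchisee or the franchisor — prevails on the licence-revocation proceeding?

— Issue I —
Stage I.1 (franchisee, a clear and cogent showing, weight is at least 70): (a) net 81−6=75 ≥ 70 — meets; (b) 81 ≥ 70 — meets.
  Stage I.1 is satisfied; the franchisee continues to bear the burden.
Stage I.2 (franchisee, a clear and cogent showing, weight is at least 70): (c) 62 < 70 — fails.
  Not every element is met, so the franchisee fails to carry Stage I.2.
The franchisor prevails on this issue.
— Issue II —
Stage II.1 (franchisee, a substantially-more-likely showing, weight is at least 72): (d) net 78−1=77 ≥ 72 — meets.
  The franchisee carries Stage II.1; the franchisor now bears the burden.
Stage II.2 (franchisor, a substantially-more-likely showing, weight is at least 72): (e) 62 < 72 — fails.
  Not every element is met, so the franchisor fails to carry Stage II.2.
The franchisee prevails on this issue.
— Issue III —
Stage III.1 — burden on franchisee; standard: a more-likely-than-not showing (weight is at least 53).
    (f): 74 − 18 = 56 ≥ 53 [met]
    (g): 61 ≥ 53 [met]
  The franchisee carries Stage III.1; the franchisor now bears the burden.
Stage III.2 — burden on franchisor; standard: a more-likely-than-not showing (weight is at least 53).
    (h): 68 − 30 = 38 < 53 [not met]
  The franchisor does not carry Stage III.2.
So the franchisee prevails on this issue.
Per-issue: Issue I → franchisor; Issue II → franchisee; Issue III → franchisee. The franchisee must prevail on a majority of issues; overall, the franchisee prevails.

franchisee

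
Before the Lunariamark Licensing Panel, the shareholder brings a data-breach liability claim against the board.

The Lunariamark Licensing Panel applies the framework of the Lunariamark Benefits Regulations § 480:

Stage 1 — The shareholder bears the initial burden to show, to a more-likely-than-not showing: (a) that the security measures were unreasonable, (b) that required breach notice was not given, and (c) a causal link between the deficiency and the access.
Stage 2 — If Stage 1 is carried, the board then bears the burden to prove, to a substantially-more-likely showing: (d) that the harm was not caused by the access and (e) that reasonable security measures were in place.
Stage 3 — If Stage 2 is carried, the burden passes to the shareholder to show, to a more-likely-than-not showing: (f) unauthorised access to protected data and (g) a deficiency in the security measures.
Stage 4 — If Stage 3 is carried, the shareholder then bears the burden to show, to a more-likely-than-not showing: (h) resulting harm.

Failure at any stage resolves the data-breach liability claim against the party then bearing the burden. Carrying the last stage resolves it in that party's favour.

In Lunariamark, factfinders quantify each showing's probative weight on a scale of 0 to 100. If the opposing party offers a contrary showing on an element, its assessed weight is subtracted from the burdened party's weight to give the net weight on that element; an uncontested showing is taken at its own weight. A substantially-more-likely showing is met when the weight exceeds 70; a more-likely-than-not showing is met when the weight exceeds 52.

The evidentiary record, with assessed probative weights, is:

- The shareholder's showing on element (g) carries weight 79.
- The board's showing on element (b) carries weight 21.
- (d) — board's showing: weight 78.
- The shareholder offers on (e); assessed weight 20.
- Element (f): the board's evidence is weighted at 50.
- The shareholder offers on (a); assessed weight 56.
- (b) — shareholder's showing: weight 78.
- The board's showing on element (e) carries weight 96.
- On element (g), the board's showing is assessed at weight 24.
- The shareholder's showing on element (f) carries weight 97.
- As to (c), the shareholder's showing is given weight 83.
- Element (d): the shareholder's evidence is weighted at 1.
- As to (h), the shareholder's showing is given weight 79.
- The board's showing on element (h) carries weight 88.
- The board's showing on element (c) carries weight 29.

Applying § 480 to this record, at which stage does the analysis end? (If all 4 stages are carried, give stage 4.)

stage 3

Stage 1 (shareholder, a more-likely-than-not showing, weight exceeds 52): (a) 56 > 52 — meets; (b) net 78−21=57 > 52 — meets; (c) net 83−29=54 > 52 — meets.
  The shareholder carries Stage 1; the board now bears the burden.
Stage 2 (board, a substantially-more-likely showing, weight exceeds 70): (d) net 78−1=77 > 70 — meets; (e) net 96−20=76 > 70 — meets.
  Stage 2 carried; the burden shifts to the shareholder.
Stage 3 (shareholder, a more-likely-than-not showing, weight exceeds 52): (f) net 97−50=47 ≤ 52 — fails; (g) net 79−24=55 > 52 — meets.
  Stage 3 not carried; the shareholder fails its burden.
The analysis ends at Stage 3; the board prevails.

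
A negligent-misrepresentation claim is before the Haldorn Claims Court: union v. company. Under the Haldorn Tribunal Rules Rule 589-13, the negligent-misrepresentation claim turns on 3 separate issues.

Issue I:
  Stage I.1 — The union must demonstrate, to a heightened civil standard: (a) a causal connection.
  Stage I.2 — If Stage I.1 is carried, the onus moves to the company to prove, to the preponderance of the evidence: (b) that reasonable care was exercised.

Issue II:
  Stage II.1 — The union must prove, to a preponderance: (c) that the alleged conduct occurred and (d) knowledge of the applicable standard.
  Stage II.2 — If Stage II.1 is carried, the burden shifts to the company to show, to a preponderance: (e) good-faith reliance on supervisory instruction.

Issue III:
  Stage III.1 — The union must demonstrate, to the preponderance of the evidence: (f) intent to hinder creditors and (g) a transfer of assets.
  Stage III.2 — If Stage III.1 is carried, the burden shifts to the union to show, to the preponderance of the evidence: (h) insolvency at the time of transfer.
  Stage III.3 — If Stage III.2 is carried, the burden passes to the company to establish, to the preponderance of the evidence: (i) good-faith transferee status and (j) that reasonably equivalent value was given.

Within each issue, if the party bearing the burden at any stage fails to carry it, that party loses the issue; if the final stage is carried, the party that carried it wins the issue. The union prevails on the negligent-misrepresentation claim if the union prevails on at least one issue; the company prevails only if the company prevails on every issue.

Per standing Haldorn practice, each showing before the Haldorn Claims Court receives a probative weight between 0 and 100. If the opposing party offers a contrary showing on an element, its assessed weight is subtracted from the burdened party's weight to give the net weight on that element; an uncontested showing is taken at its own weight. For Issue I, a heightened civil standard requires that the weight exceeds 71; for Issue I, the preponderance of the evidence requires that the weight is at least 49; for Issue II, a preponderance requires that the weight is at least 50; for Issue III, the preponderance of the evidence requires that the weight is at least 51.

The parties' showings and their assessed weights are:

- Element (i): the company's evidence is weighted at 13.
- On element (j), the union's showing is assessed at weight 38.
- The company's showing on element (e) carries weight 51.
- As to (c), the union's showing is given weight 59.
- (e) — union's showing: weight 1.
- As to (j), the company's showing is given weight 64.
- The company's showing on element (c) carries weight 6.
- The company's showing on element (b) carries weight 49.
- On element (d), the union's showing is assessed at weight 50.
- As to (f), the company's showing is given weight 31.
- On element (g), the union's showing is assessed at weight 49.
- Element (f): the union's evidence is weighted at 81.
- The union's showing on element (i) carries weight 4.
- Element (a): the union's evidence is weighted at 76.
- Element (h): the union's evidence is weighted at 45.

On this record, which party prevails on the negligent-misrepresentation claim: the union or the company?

company

— Issue I —
Stage I.1 — burden on union; standard: a heightened civil standard (weight exceeds 71).
    (a): 76 > 71 [met]
  Stage I.1 is satisfied; the onus moves to the company.
Stage I.2 — burden on company; standard: the preponderance of the evidence (weight is at least 49).
    (b): 49 ≥ 49 [met]
  The company carries the last stage.
All stages carried — the company prevails on this issue.
— Issue II —
At Stage II.1 the union must meet a preponderance (weight is at least 50): on (c) the weight is 59 less the opposing 6 gives net 53, which does reach 50, so (c) meets the standard; on (d) the weight is 50, which does reach 50, so (d) meets the standard.
  All elements met. The burden passes to the company.
At Stage II.2 the company must meet a preponderance (weight is at least 50): on (e) the weight is 51 less the opposing 1 gives net 50, ≥ 50, so (e) meets the standard.
  All elements met at the final stage.
All stages carried — the company prevails on this issue.
— Issue III —
At Stage III.1 the union must meet the preponderance of the evidence (weight is at least 51): on (f) the weight is 81 less the opposing 31 gives net 50, < 51, so (f) does not meet the standard; on (g) the weight is 49, < 51, so (g) does not meet the standard.
  Stage III.1 not carried; the union fails its burden.
So the company prevails on this issue.
Per-issue: Issue I → company; Issue II → company; Issue III → company. The union must prevail on at least one issue; overall, the company prevails.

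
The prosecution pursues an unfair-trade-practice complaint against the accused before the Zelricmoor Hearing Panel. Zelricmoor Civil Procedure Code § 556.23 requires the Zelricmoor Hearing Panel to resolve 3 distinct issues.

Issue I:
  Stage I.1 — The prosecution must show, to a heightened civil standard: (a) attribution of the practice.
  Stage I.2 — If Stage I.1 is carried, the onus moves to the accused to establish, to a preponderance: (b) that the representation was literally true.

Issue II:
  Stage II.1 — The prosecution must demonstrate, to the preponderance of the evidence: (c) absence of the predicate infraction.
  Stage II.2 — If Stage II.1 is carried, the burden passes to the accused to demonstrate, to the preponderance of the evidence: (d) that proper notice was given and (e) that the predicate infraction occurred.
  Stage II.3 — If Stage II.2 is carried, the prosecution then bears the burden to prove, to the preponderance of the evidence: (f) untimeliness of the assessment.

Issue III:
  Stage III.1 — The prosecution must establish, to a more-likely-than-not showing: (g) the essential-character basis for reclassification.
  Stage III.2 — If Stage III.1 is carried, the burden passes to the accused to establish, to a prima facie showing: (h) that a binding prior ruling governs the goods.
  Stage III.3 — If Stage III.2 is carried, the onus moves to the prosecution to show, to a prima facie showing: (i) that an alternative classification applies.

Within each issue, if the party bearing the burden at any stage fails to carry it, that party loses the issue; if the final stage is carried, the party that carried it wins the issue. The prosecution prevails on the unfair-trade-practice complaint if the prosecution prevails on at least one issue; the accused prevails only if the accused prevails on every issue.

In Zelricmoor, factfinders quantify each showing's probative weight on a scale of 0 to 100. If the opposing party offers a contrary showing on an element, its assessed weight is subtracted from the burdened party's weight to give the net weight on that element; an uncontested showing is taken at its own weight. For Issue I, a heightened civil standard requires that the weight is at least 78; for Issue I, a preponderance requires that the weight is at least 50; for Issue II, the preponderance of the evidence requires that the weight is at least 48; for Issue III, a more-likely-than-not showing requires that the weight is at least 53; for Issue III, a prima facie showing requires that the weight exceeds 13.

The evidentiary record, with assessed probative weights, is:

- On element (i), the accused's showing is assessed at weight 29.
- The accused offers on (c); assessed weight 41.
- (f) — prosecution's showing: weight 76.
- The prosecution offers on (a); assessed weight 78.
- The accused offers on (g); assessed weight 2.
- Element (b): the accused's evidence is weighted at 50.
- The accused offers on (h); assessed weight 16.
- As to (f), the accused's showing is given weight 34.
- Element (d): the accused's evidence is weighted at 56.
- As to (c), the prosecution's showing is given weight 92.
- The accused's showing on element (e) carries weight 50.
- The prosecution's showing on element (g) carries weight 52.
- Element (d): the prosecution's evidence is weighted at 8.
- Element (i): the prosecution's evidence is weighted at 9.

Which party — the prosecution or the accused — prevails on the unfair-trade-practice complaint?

— Issue I —
At Stage I.1 the prosecution must meet a heightened civil standard (weight is at least 78): on (a) the weight is 78, ≥ 78, so (a) meets the standard.
  All elements met. The burden passes to the accused.
At Stage I.2 the accused must meet a preponderance (weight is at least 50): on (b) the weight is 50, ≥ 50, so (b) meets the standard.
  Stage I.2 carried; the final stage is satisfied.
With every stage satisfied, the accused prevails on this issue.
— Issue II —
At Stage II.1 the prosecution must meet the preponderance of the evidence (weight is at least 48): on (c) the weight is 92 less the opposing 41 gives net 51, ≥ 48, so (c) meets the standard.
  The prosecution carries Stage II.1; the accused now bears the burden.
At Stage II.2 the accused must meet the preponderance of the evidence (weight is at least 48): on (d) the weight is 56 less the opposing 8 gives net 48, ≥ 48, so (d) meets the standard; on (e) the weight is 50, ≥ 48, so (e) meets the standard.
  The accused carries Stage II.2; the prosecution now bears the burden.
At Stage II.3 the prosecution must meet the preponderance of the evidence (weight is at least 48): on (f) the weight is 76 less the opposing 34 gives net 42, < 48, so (f) does not meet the standard.
  Stage II.3 not carried; the prosecution fails its burden.
The accused prevails on this issue.
— Issue III —
Stage III.1 — burden on prosecution; standard: a more-likely-than-not showing (weight is at least 53).
    (g): 52 − 2 = 50 < 53 [not met]
  Not every element is met, so the prosecution fails to carry Stage III.1.
The analysis ends at Stage III.1; the accused prevails on this issue.
Per-issue: Issue I → accused; Issue II → accused; Issue III → accused. The prosecution must prevail on at least one issue; overall, the accused prevails.

accused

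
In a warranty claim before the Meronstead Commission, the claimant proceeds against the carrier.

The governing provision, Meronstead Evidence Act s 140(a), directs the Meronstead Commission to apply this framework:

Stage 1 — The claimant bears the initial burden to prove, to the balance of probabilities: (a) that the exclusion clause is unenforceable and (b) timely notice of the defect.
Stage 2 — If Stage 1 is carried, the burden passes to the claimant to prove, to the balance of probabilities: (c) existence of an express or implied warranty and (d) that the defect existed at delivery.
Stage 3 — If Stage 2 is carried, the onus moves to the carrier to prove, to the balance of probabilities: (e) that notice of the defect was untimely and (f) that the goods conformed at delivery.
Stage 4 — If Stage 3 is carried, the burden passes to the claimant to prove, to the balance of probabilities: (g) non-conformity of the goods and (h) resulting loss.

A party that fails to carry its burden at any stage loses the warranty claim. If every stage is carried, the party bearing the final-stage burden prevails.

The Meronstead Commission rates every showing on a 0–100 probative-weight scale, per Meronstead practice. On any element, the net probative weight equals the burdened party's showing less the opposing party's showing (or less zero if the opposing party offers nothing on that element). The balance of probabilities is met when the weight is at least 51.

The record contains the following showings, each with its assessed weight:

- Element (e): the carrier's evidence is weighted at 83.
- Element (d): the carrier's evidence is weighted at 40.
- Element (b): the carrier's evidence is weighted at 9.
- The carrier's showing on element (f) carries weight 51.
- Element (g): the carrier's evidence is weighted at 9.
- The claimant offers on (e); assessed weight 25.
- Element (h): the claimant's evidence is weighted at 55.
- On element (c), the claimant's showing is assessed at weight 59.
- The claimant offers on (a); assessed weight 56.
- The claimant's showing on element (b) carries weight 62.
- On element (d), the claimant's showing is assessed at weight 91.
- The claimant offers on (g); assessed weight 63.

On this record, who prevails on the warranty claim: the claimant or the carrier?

Stage 1 (claimant, the balance of probabilities, weight is at least 51): (a) 56 ≥ 51 — meets; (b) net 62−9=53 ≥ 51 — meets.
  Stage 1 carried; the burden remains with the claimant.
Stage 2 (claimant, the balance of probabilities, weight is at least 51): (c) 59 ≥ 51 — meets; (d) net 91−40=51 ≥ 51 — meets.
  Stage 2 is satisfied; the onus moves to the carrier.
Stage 3 (carrier, the balance of probabilities, weight is at least 51): (e) net 83−25=58 ≥ 51 — meets; (f) 51 ≥ 51 — meets.
  Stage 3 carried; the burden shifts to the claimant.
Stage 4 (claimant, the balance of probabilities, weight is at least 51): (g) net 63−9=54 ≥ 51 — meets; (h) 55 ≥ 51 — meets.
  The claimant carries the last stage.
Every stage carried; the claimant prevails.

claimant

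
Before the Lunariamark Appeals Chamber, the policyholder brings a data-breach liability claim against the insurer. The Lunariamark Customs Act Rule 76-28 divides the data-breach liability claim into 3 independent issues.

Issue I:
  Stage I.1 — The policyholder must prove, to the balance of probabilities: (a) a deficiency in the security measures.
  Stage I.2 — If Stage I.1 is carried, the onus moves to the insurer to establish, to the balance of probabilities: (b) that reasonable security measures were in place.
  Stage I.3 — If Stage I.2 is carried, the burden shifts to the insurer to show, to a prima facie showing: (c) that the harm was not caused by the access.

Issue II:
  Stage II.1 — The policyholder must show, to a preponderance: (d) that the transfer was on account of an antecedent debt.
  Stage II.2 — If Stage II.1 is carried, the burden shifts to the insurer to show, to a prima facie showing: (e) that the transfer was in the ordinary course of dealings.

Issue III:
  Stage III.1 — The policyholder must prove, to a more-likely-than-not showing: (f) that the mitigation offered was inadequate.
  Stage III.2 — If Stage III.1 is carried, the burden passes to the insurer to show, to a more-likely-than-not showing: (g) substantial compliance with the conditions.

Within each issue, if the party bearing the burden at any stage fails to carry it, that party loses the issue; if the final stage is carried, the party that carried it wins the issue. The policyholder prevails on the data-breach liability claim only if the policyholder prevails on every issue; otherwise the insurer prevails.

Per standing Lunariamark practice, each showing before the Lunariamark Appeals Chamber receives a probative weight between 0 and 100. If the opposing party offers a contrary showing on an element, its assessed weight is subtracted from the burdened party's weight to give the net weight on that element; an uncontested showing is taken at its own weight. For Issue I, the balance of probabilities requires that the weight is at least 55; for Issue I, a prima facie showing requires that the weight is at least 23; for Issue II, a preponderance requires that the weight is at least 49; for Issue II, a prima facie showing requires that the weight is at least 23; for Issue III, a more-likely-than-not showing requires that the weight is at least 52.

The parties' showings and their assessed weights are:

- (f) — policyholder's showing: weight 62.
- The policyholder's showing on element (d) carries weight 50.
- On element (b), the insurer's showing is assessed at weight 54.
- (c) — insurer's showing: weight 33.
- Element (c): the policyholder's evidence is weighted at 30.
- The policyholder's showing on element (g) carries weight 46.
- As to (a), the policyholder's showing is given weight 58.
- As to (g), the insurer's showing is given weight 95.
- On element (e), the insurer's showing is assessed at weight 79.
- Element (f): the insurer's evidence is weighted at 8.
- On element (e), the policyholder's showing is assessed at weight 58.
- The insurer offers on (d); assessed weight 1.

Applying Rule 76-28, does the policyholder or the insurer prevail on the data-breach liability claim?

— Issue I —
At Stage I.1 the policyholder must meet the balance of probabilities (weight is at least 55): on (a) the weight is 58, which does reach 55, so (a) meets the standard.
  All elements met. The burden passes to the insurer.
At Stage I.2 the insurer must meet the balance of probabilities (weight is at least 55): on (b) the weight is 54, which does not reach 55, so (b) does not meet the standard.
  Stage I.2 not carried; the insurer fails its burden.
So the policyholder prevails on this issue.
— Issue II —
At Stage II.1 the policyholder must meet a preponderance (weight is at least 49): on (d) the weight is 50 less the opposing 1 gives net 49, ≥ 49, so (d) meets the standard.
  Stage II.1 carried; the burden shifts to the insurer.
At Stage II.2 the insurer must meet a prima facie showing (weight is at least 23): on (e) the weight is 79 less the opposing 58 gives net 21, which does not reach 23, so (e) does not meet the standard.
  Stage II.2 not carried; the insurer fails its burden.
The analysis ends at Stage II.2; the policyholder prevails on this issue.
— Issue III —
Stage III.1 — burden on policyholder; standard: a more-likely-than-not showing (weight is at least 52).
    (f): 62 − 8 = 54 ≥ 52 [met]
  Stage III.1 is satisfied; the onus moves to the insurer.
Stage III.2 — burden on insurer; standard: a more-likely-than-not showing (weight is at least 52).
    (g): 95 − 46 = 49 < 52 [not met]
  The insurer does not carry Stage III.2.
The policyholder prevails on this issue.
Per-issue: Issue I → policyholder; Issue II → policyholder; Issue III → policyholder. The policyholder must prevail on every issue; overall, the policyholder prevails.

policyholder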